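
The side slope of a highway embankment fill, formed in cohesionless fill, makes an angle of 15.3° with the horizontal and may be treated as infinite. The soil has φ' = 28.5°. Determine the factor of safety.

For a dry cohesionless infinite slope the factor of safety is FS = tanφ' / tanβ.
FS = tan28.5° / tan15.3° = 0.5430 / 0.2736 = 1.985

FS = 1.98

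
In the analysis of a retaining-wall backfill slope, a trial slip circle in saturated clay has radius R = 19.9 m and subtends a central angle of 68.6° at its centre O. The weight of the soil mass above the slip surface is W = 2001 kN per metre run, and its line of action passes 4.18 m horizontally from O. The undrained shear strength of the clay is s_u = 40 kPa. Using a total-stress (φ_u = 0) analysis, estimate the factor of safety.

FS = 2.27

Taking moments about the centre O, the resisting moment is provided by the undrained shear strength acting along the arc:
Arc length L_a = R·θ = 19.9·(68.6°·π/180) = 19.9·1.1973 = 23.83 m
M_R = s_u·L_a·R = 40·23.83·19.9 = 18965.6 kN·m/m
M_D = W·d = 2001·4.18 = 8364.2 kN·m/m
FS = M_R / M_D = 18965.6 / 8364.2 = 2.267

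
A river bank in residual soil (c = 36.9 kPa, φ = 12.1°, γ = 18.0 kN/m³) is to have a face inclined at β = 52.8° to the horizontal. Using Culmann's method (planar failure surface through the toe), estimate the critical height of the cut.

Culmann's analysis gives the critical failure plane at α_cr = (β + φ)/2 = (52.8 + 12.1)/2 = 32.4°, and the critical height
H_c = (4c/γ) · sinβ cosφ / [1 − cos(β − φ)]
    = (4·36.9/18.0) · sin52.8°·cos12.1° / [1 − cos(40.7°)]
    = 8.200 · 0.7965·0.9778 / [1 − 0.7581]
    = 8.200 · 0.7788 / 0.2419
    = 26.40 m

H_c = 26.40 m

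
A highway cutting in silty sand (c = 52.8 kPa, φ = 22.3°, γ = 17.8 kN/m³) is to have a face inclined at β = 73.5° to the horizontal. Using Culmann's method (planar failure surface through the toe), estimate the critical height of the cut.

H_c = 28.19 m

Culmann's analysis gives the critical failure plane at α_cr = (β + φ)/2 = (73.5 + 22.3)/2 = 47.9°, and the critical height
H_c = (4c/γ) · sinβ cosφ / [1 − cos(β − φ)]
    = (4·52.8/17.8) · sin73.5°·cos22.3° / [1 − cos(51.2°)]
    = 11.865 · 0.9588·0.9252 / [1 − 0.6266]
    = 11.865 · 0.8871 / 0.3734
    = 28.19 m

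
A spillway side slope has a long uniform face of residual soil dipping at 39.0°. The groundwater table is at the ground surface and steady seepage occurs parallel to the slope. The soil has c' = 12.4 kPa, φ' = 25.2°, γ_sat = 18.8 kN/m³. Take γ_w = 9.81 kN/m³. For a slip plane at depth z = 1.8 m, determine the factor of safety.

FS = 1.03

With seepage parallel to the slope and the water table at the surface, the effective normal stress on the slip plane uses the buoyant unit weight γ' = γ_sat − γ_w while the driving shear stress uses γ_sat:
FS = [c' + γ' z cos²β tanφ'] / [γ_sat z sinβ cosβ]
γ' = 18.8 − 9.81 = 8.99 kN/m³
Numerator = 12.4 + 8.99·1.8·cos²39.0°·tan25.2° = 12.4 + 8.99·1.8·0.6040·0.4706 = 16.999 kPa
Denominator = 18.8·1.8·sin39.0°·cos39.0° = 18.8·1.8·0.6293·0.7771 = 16.550 kPa
FS = 16.999 / 16.550 = 1.027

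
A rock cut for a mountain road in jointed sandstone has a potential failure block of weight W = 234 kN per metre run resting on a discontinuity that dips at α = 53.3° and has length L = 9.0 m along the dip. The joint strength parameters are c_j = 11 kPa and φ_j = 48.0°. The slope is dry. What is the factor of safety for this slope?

Resolving the block weight along and normal to the plane and applying the Mohr–Coulomb strength on the joint:
N' = W cosα = 234·cos53.3° = 139.8 kN/m
Driving force T = W sinα = 234·sin53.3° = 187.6 kN/m
Resisting force R = c_j·L + N'·tanφ_j = 11·9.0 + 139.8·tan48.0° = 99.0 + 155.3 = 254.3 kN/m
FS = R / T = 254.3 / 187.6 = 1.356

FS = 1.36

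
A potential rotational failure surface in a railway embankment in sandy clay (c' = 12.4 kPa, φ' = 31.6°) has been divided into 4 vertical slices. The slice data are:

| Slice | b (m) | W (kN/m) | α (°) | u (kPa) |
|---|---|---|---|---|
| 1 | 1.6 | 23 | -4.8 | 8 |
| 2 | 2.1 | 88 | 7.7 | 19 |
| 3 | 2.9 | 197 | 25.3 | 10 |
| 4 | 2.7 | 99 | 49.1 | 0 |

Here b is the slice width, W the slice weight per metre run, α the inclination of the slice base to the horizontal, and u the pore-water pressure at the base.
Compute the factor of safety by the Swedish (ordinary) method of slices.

FS = 1.79

Ordinary method of slices: FS = Σ[c'·Δl_i + (W_i cosα_i − u_i·Δl_i)·tanφ'] / Σ W_i sinα_i, with Δl_i = b_i / cosα_i.
Slice 1: Δl = 1.6/cos(-4.8°) = 1.606 m; N'_1 = 23·cos(-4.8°) − 8·1.606 = 10.1; c'Δl = 19.91; W sinα = -1.9
Slice 2: Δl = 2.1/cos7.7° = 2.119 m; N'_2 = 88·cos7.7° − 19·2.119 = 46.9; c'Δl = 26.28; W sinα = 11.8
Slice 3: Δl = 2.9/cos25.3° = 3.208 m; N'_3 = 197·cos25.3° − 10·3.208 = 146.0; c'Δl = 39.78; W sinα = 84.2
Slice 4: Δl = 2.7/cos49.1° = 4.124 m; N'_4 = 99·cos49.1° − 0·4.124 = 64.8; c'Δl = 51.13; W sinα = 74.8
Σc'Δl = 137.1 kN/m; ΣN' = 267.9 kN/m; ΣW sinα = 168.9 kN/m
Resisting = 137.1 + 267.9·tan31.6° = 137.1 + 164.8 = 301.9 kN/m
FS = 301.9 / 168.9 = 1.788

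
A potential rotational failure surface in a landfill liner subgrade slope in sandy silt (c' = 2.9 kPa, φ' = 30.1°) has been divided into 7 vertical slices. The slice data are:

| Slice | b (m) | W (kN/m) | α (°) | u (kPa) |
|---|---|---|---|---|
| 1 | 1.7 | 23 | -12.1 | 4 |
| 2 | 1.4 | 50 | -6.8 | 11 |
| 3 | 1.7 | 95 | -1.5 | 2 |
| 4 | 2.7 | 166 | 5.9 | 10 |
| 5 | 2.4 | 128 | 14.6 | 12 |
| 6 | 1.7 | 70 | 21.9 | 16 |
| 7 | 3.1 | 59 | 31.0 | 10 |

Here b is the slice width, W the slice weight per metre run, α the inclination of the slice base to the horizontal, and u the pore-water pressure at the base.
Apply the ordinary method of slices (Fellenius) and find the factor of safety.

FS = 3.14

Ordinary method of slices: FS = Σ[c'·Δl_i + (W_i cosα_i − u_i·Δl_i)·tanφ'] / Σ W_i sinα_i, with Δl_i = b_i / cosα_i.
Slice 1: Δl = 1.7/cos(-12.1°) = 1.739 m; N'_1 = 23·cos(-12.1°) − 4·1.739 = 15.5; c'Δl = 5.04; W sinα = -4.8
Slice 2: Δl = 1.4/cos(-6.8°) = 1.410 m; N'_2 = 50·cos(-6.8°) − 11·1.410 = 34.1; c'Δl = 4.09; W sinα = -5.9
Slice 3: Δl = 1.7/cos(-1.5°) = 1.701 m; N'_3 = 95·cos(-1.5°) − 2·1.701 = 91.6; c'Δl = 4.93; W sinα = -2.5
Slice 4: Δl = 2.7/cos5.9° = 2.714 m; N'_4 = 166·cos5.9° − 10·2.714 = 138.0; c'Δl = 7.87; W sinα = 17.1
Slice 5: Δl = 2.4/cos14.6° = 2.480 m; N'_5 = 128·cos14.6° − 12·2.480 = 94.1; c'Δl = 7.19; W sinα = 32.3
Slice 6: Δl = 1.7/cos21.9° = 1.832 m; N'_6 = 70·cos21.9° − 16·1.832 = 35.6; c'Δl = 5.31; W sinα = 26.1
Slice 7: Δl = 3.1/cos31.0° = 3.617 m; N'_7 = 59·cos31.0° − 10·3.617 = 14.4; c'Δl = 10.49; W sinα = 30.4
Σc'Δl = 44.9 kN/m; ΣN' = 423.4 kN/m; ΣW sinα = 92.6 kN/m
Resisting = 44.9 + 423.4·tan30.1° = 44.9 + 245.4 = 290.3 kN/m
FS = 290.3 / 92.6 = 3.136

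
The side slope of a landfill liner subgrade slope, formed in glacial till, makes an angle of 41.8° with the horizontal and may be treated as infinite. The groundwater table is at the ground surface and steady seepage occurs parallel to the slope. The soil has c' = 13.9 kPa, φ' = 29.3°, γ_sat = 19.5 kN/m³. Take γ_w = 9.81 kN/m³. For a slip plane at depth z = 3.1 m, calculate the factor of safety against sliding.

FS = 0.77

With seepage parallel to the slope and the water table at the surface, the effective normal stress on the slip plane uses the buoyant unit weight γ' = γ_sat − γ_w while the driving shear stress uses γ_sat:
FS = [c' + γ' z cos²β tanφ'] / [γ_sat z sinβ cosβ]
γ' = 19.5 − 9.81 = 9.69 kN/m³
Numerator = 13.9 + 9.69·3.1·cos²41.8°·tan29.3° = 13.9 + 9.69·3.1·0.5557·0.5612 = 23.268 kPa
Denominator = 19.5·3.1·sin41.8°·cos41.8° = 19.5·3.1·0.6665·0.7455 = 30.037 kPa
FS = 23.268 / 30.037 = 0.775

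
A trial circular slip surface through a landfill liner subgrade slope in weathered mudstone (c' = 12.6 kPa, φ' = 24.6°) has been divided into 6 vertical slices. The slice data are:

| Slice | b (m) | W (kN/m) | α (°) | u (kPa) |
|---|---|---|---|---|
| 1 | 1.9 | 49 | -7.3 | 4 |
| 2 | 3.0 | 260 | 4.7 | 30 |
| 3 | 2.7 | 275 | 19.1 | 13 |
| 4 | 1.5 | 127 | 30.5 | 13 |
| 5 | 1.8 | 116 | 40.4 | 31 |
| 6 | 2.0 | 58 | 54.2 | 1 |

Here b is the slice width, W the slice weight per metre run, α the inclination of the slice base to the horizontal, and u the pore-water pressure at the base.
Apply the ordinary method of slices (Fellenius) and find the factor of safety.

FS = 1.55

Ordinary method of slices: FS = Σ[c'·Δl_i + (W_i cosα_i − u_i·Δl_i)·tanφ'] / Σ W_i sinα_i, with Δl_i = b_i / cosα_i.
Slice 1: Δl = 1.9/cos(-7.3°) = 1.916 m; N'_1 = 49·cos(-7.3°) − 4·1.916 = 40.9; c'Δl = 24.14; W sinα = -6.2
Slice 2: Δl = 3.0/cos4.7° = 3.010 m; N'_2 = 260·cos4.7° − 30·3.010 = 168.8; c'Δl = 37.93; W sinα = 21.3
Slice 3: Δl = 2.7/cos19.1° = 2.857 m; N'_3 = 275·cos19.1° − 13·2.857 = 222.7; c'Δl = 36.00; W sinα = 90.0
Slice 4: Δl = 1.5/cos30.5° = 1.741 m; N'_4 = 127·cos30.5° − 13·1.741 = 86.8; c'Δl = 21.94; W sinα = 64.5
Slice 5: Δl = 1.8/cos40.4° = 2.364 m; N'_5 = 116·cos40.4° − 31·2.364 = 15.1; c'Δl = 29.78; W sinα = 75.2
Slice 6: Δl = 2.0/cos54.2° = 3.419 m; N'_6 = 58·cos54.2° − 1·3.419 = 30.5; c'Δl = 43.08; W sinα = 47.0
Σc'Δl = 192.9 kN/m; ΣN' = 564.8 kN/m; ΣW sinα = 291.7 kN/m
Resisting = 192.9 + 564.8·tan24.6° = 192.9 + 258.6 = 451.5 kN/m
FS = 451.5 / 291.7 = 1.547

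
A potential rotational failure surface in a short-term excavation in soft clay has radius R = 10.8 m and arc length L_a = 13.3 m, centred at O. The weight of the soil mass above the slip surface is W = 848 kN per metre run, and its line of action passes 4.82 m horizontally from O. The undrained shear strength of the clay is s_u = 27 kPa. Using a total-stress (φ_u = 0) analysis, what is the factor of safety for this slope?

Taking moments about the centre O, the resisting moment is provided by the undrained shear strength acting along the arc:
M_R = s_u·L_a·R = 27·13.30·10.8 = 3878.3 kN·m/m
M_D = W·d = 848·4.82 = 4087.4 kN·m/m
FS = M_R / M_D = 3878.3 / 4087.4 = 0.949

FS = 0.95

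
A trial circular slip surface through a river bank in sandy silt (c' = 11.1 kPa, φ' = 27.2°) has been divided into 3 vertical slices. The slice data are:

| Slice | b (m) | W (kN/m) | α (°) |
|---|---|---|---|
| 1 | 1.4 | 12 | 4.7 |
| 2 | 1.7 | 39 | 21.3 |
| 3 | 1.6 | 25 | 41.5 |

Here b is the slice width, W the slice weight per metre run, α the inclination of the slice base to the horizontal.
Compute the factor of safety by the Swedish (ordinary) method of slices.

Ordinary method of slices: FS = Σ[c'·Δl_i + (W_i cosα_i)·tanφ'] / Σ W_i sinα_i, with Δl_i = b_i / cosα_i.
Slice 1: Δl = 1.4/cos4.7° = 1.405 m; N'_1 = 12·cos4.7° = 12.0; c'Δl = 15.59; W sinα = 1.0
Slice 2: Δl = 1.7/cos21.3° = 1.825 m; N'_2 = 39·cos21.3° = 36.3; c'Δl = 20.25; W sinα = 14.2
Slice 3: Δl = 1.6/cos41.5° = 2.136 m; N'_3 = 25·cos41.5° = 18.7; c'Δl = 23.71; W sinα = 16.6
Σc'Δl = 59.6 kN/m; ΣN' = 67.0 kN/m; ΣW sinα = 31.7 kN/m
Resisting = 59.6 + 67.0·tan27.2° = 59.6 + 34.4 = 94.0 kN/m
FS = 94.0 / 31.7 = 2.964

FS = 2.96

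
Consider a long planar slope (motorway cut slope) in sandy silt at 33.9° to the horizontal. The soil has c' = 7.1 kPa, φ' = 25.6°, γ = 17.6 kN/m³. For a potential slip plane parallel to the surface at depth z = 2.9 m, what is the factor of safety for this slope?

For an infinite slope with a slip plane parallel to the surface (no pore pressure): FS = [c' + γz cos²β tanφ'] / [γz sinβ cosβ].
γz = 17.6·2.9 = 51.04 kN/m²
Numerator = 7.1 + 51.04·cos²33.9°·tan25.6° = 7.1 + 51.04·0.6889·0.4791 = 23.947 kPa
Denominator = 51.04·sin33.9°·cos33.9° = 51.04·0.5577·0.8300 = 23.628 kPa
FS = 23.947 / 23.628 = 1.013

FS = 1.01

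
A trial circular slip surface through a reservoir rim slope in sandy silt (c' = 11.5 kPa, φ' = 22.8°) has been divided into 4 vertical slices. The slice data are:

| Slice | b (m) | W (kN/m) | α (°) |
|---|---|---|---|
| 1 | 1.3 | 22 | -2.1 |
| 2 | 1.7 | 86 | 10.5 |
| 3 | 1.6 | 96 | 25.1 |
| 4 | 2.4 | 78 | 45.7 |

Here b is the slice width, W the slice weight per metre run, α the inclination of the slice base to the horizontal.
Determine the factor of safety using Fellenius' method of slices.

Ordinary method of slices: FS = Σ[c'·Δl_i + (W_i cosα_i)·tanφ'] / Σ W_i sinα_i, with Δl_i = b_i / cosα_i.
Slice 1: Δl = 1.3/cos(-2.1°) = 1.301 m; N'_1 = 22·cos(-2.1°) = 22.0; c'Δl = 14.96; W sinα = -0.8
Slice 2: Δl = 1.7/cos10.5° = 1.729 m; N'_2 = 86·cos10.5° = 84.6; c'Δl = 19.88; W sinα = 15.7
Slice 3: Δl = 1.6/cos25.1° = 1.767 m; N'_3 = 96·cos25.1° = 86.9; c'Δl = 20.32; W sinα = 40.7
Slice 4: Δl = 2.4/cos45.7° = 3.436 m; N'_4 = 78·cos45.7° = 54.5; c'Δl = 39.52; W sinα = 55.8
Σc'Δl = 94.7 kN/m; ΣN' = 248.0 kN/m; ΣW sinα = 111.4 kN/m
Resisting = 94.7 + 248.0·tan22.8° = 94.7 + 104.2 = 198.9 kN/m
FS = 198.9 / 111.4 = 1.785

FS = 1.79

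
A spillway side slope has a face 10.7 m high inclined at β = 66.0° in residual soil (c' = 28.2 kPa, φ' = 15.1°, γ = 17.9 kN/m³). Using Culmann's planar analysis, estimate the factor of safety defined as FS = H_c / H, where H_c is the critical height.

FS = 1.41

H_c = (4c'/γ) · sinβ cosφ' / [1 − cos(β − φ')]
    = (4·28.2/17.9) · sin66.0°·cos15.1° / [1 − cos50.9°]
    = 6.302 · 0.8820 / 0.3693 = 15.05 m
FS = H_c / H = 15.05 / 10.7 = 1.406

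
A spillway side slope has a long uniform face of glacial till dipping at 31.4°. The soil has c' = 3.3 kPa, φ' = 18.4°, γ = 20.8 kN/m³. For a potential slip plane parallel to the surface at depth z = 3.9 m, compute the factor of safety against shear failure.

FS = 0.64

For an infinite slope with a slip plane parallel to the surface (no pore pressure): FS = [c' + γz cos²β tanφ'] / [γz sinβ cosβ].
γz = 20.8·3.9 = 81.12 kN/m²
Numerator = 3.3 + 81.12·cos²31.4°·tan18.4° = 3.3 + 81.12·0.7285·0.3327 = 22.960 kPa
Denominator = 81.12·sin31.4°·cos31.4° = 81.12·0.5210·0.8536 = 36.075 kPa
FS = 22.960 / 36.075 = 0.636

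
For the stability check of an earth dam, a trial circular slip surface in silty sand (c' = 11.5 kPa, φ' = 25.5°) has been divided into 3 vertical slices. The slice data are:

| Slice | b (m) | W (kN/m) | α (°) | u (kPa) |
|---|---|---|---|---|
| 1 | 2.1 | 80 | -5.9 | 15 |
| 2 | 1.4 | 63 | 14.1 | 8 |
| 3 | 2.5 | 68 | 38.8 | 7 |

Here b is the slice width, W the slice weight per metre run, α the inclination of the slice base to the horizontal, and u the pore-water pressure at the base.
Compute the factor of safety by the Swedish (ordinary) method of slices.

FS = 2.79

Ordinary method of slices: FS = Σ[c'·Δl_i + (W_i cosα_i − u_i·Δl_i)·tanφ'] / Σ W_i sinα_i, with Δl_i = b_i / cosα_i.
Slice 1: Δl = 2.1/cos(-5.9°) = 2.111 m; N'_1 = 80·cos(-5.9°) − 15·2.111 = 47.9; c'Δl = 24.28; W sinα = -8.2
Slice 2: Δl = 1.4/cos14.1° = 1.443 m; N'_2 = 63·cos14.1° − 8·1.443 = 49.6; c'Δl = 16.60; W sinα = 15.3
Slice 3: Δl = 2.5/cos38.8° = 3.208 m; N'_3 = 68·cos38.8° − 7·3.208 = 30.5; c'Δl = 36.89; W sinα = 42.6
Σc'Δl = 77.8 kN/m; ΣN' = 128.0 kN/m; ΣW sinα = 49.7 kN/m
Resisting = 77.8 + 128.0·tan25.5° = 77.8 + 61.1 = 138.8 kN/m
FS = 138.8 / 49.7 = 2.791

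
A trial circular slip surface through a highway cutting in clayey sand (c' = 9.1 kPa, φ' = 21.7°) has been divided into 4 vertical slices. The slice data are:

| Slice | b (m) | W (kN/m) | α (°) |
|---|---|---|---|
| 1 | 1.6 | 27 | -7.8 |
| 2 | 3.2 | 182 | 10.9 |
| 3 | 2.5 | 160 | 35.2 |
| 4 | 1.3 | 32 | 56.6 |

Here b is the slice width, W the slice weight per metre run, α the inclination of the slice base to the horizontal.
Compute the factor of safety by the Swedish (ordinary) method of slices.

FS = 1.57

Ordinary method of slices: FS = Σ[c'·Δl_i + (W_i cosα_i)·tanφ'] / Σ W_i sinα_i, with Δl_i = b_i / cosα_i.
Slice 1: Δl = 1.6/cos(-7.8°) = 1.615 m; N'_1 = 27·cos(-7.8°) = 26.8; c'Δl = 14.70; W sinα = -3.7
Slice 2: Δl = 3.2/cos10.9° = 3.259 m; N'_2 = 182·cos10.9° = 178.7; c'Δl = 29.66; W sinα = 34.4
Slice 3: Δl = 2.5/cos35.2° = 3.059 m; N'_3 = 160·cos35.2° = 130.7; c'Δl = 27.84; W sinα = 92.2
Slice 4: Δl = 1.3/cos56.6° = 2.362 m; N'_4 = 32·cos56.6° = 17.6; c'Δl = 21.49; W sinα = 26.7
Σc'Δl = 93.7 kN/m; ΣN' = 353.8 kN/m; ΣW sinα = 149.7 kN/m
Resisting = 93.7 + 353.8·tan21.7° = 93.7 + 140.8 = 234.5 kN/m
FS = 234.5 / 149.7 = 1.566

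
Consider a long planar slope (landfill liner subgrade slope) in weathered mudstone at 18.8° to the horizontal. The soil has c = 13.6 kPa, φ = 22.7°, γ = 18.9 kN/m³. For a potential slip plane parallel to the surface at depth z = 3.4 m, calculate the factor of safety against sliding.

FS = 1.92

For an infinite slope with a slip plane parallel to the surface (no pore pressure): FS = [c + γz cos²β tanφ] / [γz sinβ cosβ].
γz = 18.9·3.4 = 64.26 kN/m²
Numerator = 13.6 + 64.26·cos²18.8°·tan22.7° = 13.6 + 64.26·0.8961·0.4183 = 37.689 kPa
Denominator = 64.26·sin18.8°·cos18.8° = 64.26·0.3223·0.9466 = 19.604 kPa
FS = 37.689 / 19.604 = 1.923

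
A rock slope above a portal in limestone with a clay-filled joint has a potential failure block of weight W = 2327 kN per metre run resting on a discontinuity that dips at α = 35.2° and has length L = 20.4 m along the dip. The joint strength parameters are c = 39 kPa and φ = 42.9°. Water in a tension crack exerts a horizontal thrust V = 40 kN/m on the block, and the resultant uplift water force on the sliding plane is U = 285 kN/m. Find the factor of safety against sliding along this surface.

FS = 1.66

Resolving the block weight along and normal to the plane and applying the Mohr–Coulomb strength on the joint:
N' = W cosα − U − V sinα = 2327·cos35.2° − 285 − 40·sin35.2° = 1593.4 kN/m
Driving force T = W sinα + V cosα = 2327·sin35.2° + 40·cos35.2° = 1374.0 kN/m
Resisting force R = c·L + N'·tanφ = 39·20.4 + 1593.4·tan42.9° = 795.6 + 1480.7 = 2276.3 kN/m
FS = R / T = 2276.3 / 1374.0 = 1.657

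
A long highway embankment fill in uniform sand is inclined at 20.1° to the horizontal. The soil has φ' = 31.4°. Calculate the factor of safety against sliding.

FS = 1.67

For a dry cohesionless infinite slope the factor of safety is FS = tanφ' / tanβ.
FS = tan31.4° / tan20.1° = 0.6104 / 0.3659 = 1.668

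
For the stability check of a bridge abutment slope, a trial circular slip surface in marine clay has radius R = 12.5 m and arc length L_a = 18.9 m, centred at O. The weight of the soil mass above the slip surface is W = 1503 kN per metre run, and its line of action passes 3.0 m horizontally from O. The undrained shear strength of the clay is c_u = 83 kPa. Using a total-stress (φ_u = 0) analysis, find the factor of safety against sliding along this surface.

FS = 4.35

Taking moments about the centre O, the resisting moment is provided by the undrained shear strength acting along the arc:
M_R = c_u·L_a·R = 83·18.90·12.5 = 19608.7 kN·m/m
M_D = W·d = 1503·3.0 = 4509.0 kN·m/m
FS = M_R / M_D = 19608.7 / 4509.0 = 4.349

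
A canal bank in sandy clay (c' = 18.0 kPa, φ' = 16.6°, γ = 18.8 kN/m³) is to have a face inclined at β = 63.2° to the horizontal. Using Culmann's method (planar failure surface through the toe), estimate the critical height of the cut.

H_c = 10.47 m

Culmann's analysis gives the critical failure plane at α_cr = (β + φ')/2 = (63.2 + 16.6)/2 = 39.9°, and the critical height
H_c = (4c'/γ) · sinβ cosφ' / [1 − cos(β − φ')]
    = (4·18.0/18.8) · sin63.2°·cos16.6° / [1 − cos(46.6°)]
    = 3.830 · 0.8926·0.9583 / [1 − 0.6871]
    = 3.830 · 0.8554 / 0.3129
    = 10.47 m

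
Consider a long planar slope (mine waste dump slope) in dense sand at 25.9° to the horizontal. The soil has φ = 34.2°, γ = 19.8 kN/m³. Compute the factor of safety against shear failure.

FS = 1.40

For a dry cohesionless infinite slope the factor of safety is FS = tanφ / tanβ.
FS = tan34.2° / tan25.9° = 0.6796 / 0.4856 = 1.400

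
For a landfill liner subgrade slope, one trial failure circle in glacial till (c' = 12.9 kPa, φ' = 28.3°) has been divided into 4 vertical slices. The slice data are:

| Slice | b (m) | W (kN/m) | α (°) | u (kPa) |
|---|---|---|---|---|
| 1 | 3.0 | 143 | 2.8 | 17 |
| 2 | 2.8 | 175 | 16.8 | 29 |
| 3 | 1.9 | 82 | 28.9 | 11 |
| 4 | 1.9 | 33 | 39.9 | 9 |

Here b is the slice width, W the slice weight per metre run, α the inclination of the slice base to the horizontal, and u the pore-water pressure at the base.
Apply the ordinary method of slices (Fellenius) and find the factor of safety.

Ordinary method of slices: FS = Σ[c'·Δl_i + (W_i cosα_i − u_i·Δl_i)·tanφ'] / Σ W_i sinα_i, with Δl_i = b_i / cosα_i.
Slice 1: Δl = 3.0/cos2.8° = 3.004 m; N'_1 = 143·cos2.8° − 17·3.004 = 91.8; c'Δl = 38.75; W sinα = 7.0
Slice 2: Δl = 2.8/cos16.8° = 2.925 m; N'_2 = 175·cos16.8° − 29·2.925 = 82.7; c'Δl = 37.73; W sinα = 50.6
Slice 3: Δl = 1.9/cos28.9° = 2.170 m; N'_3 = 82·cos28.9° − 11·2.170 = 47.9; c'Δl = 28.00; W sinα = 39.6
Slice 4: Δl = 1.9/cos39.9° = 2.477 m; N'_4 = 33·cos39.9° − 9·2.477 = 3.0; c'Δl = 31.95; W sinα = 21.2
Σc'Δl = 136.4 kN/m; ΣN' = 225.4 kN/m; ΣW sinα = 118.4 kN/m
Resisting = 136.4 + 225.4·tan28.3° = 136.4 + 121.4 = 257.8 kN/m
FS = 257.8 / 118.4 = 2.178

FS = 2.18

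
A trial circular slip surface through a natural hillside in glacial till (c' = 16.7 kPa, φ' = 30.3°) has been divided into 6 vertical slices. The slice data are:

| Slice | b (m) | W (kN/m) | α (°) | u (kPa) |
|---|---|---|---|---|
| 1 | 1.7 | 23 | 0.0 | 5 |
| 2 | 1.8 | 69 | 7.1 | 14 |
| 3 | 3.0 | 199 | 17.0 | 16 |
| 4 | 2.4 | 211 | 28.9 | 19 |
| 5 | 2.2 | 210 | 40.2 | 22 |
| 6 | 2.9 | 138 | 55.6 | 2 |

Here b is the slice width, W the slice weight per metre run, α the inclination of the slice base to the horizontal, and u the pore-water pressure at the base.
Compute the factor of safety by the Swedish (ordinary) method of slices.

Ordinary method of slices: FS = Σ[c'·Δl_i + (W_i cosα_i − u_i·Δl_i)·tanφ'] / Σ W_i sinα_i, with Δl_i = b_i / cosα_i.
Slice 1: Δl = 1.7/cos0.0° = 1.700 m; N'_1 = 23·cos0.0° − 5·1.700 = 14.5; c'Δl = 28.39; W sinα = 0.0
Slice 2: Δl = 1.8/cos7.1° = 1.814 m; N'_2 = 69·cos7.1° − 14·1.814 = 43.1; c'Δl = 30.29; W sinα = 8.5
Slice 3: Δl = 3.0/cos17.0° = 3.137 m; N'_3 = 199·cos17.0° − 16·3.137 = 140.1; c'Δl = 52.39; W sinα = 58.2
Slice 4: Δl = 2.4/cos28.9° = 2.741 m; N'_4 = 211·cos28.9° − 19·2.741 = 132.6; c'Δl = 45.78; W sinα = 102.0
Slice 5: Δl = 2.2/cos40.2° = 2.880 m; N'_5 = 210·cos40.2° − 22·2.880 = 97.0; c'Δl = 48.10; W sinα = 135.5
Slice 6: Δl = 2.9/cos55.6° = 5.133 m; N'_6 = 138·cos55.6° − 2·5.133 = 67.7; c'Δl = 85.72; W sinα = 113.9
Σc'Δl = 290.7 kN/m; ΣN' = 495.1 kN/m; ΣW sinα = 418.1 kN/m
Resisting = 290.7 + 495.1·tan30.3° = 290.7 + 289.3 = 580.0 kN/m
FS = 580.0 / 418.1 = 1.387

FS = 1.39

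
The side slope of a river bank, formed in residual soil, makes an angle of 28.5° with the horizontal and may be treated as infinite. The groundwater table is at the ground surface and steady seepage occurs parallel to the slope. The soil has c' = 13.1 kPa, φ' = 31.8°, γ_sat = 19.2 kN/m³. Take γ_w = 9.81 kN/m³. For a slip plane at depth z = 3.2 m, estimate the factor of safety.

FS = 1.07

With seepage parallel to the slope and the water table at the surface, the effective normal stress on the slip plane uses the buoyant unit weight γ' = γ_sat − γ_w while the driving shear stress uses γ_sat:
FS = [c' + γ' z cos²β tanφ'] / [γ_sat z sinβ cosβ]
γ' = 19.2 − 9.81 = 9.39 kN/m³
Numerator = 13.1 + 9.39·3.2·cos²28.5°·tan31.8° = 13.1 + 9.39·3.2·0.7723·0.6200 = 27.489 kPa
Denominator = 19.2·3.2·sin28.5°·cos28.5° = 19.2·3.2·0.4772·0.8788 = 25.764 kPa
FS = 27.489 / 25.764 = 1.067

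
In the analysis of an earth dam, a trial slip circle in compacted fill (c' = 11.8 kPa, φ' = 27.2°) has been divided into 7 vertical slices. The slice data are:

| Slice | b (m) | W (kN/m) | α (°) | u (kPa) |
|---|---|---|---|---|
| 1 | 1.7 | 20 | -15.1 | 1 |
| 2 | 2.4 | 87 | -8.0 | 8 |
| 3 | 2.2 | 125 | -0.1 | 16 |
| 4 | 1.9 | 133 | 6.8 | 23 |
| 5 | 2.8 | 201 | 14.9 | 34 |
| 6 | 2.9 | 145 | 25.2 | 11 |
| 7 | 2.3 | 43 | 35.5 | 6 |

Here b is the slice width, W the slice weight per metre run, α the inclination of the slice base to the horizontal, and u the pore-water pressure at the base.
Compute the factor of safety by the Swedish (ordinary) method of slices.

FS = 3.26

Ordinary method of slices: FS = Σ[c'·Δl_i + (W_i cosα_i − u_i·Δl_i)·tanφ'] / Σ W_i sinα_i, with Δl_i = b_i / cosα_i.
Slice 1: Δl = 1.7/cos(-15.1°) = 1.761 m; N'_1 = 20·cos(-15.1°) − 1·1.761 = 17.5; c'Δl = 20.78; W sinα = -5.2
Slice 2: Δl = 2.4/cos(-8.0°) = 2.424 m; N'_2 = 87·cos(-8.0°) − 8·2.424 = 66.8; c'Δl = 28.60; W sinα = -12.1
Slice 3: Δl = 2.2/cos(-0.1°) = 2.200 m; N'_3 = 125·cos(-0.1°) − 16·2.200 = 89.8; c'Δl = 25.96; W sinα = -0.2
Slice 4: Δl = 1.9/cos6.8° = 1.913 m; N'_4 = 133·cos6.8° − 23·1.913 = 88.1; c'Δl = 22.58; W sinα = 15.7
Slice 5: Δl = 2.8/cos14.9° = 2.897 m; N'_5 = 201·cos14.9° − 34·2.897 = 95.7; c'Δl = 34.19; W sinα = 51.7
Slice 6: Δl = 2.9/cos25.2° = 3.205 m; N'_6 = 145·cos25.2° − 11·3.205 = 95.9; c'Δl = 37.82; W sinα = 61.7
Slice 7: Δl = 2.3/cos35.5° = 2.825 m; N'_7 = 43·cos35.5° − 6·2.825 = 18.1; c'Δl = 33.34; W sinα = 25.0
Σc'Δl = 203.3 kN/m; ΣN' = 471.9 kN/m; ΣW sinα = 136.6 kN/m
Resisting = 203.3 + 471.9·tan27.2° = 203.3 + 242.5 = 445.8 kN/m
FS = 445.8 / 136.6 = 3.263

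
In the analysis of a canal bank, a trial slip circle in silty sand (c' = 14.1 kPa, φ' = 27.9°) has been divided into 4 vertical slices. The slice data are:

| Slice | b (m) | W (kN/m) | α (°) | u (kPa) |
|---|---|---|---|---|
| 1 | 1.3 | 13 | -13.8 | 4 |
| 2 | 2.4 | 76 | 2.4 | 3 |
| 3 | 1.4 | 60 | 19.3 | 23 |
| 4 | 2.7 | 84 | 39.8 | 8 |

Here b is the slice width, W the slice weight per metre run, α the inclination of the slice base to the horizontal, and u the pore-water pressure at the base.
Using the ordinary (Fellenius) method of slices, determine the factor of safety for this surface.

FS = 2.64

Ordinary method of slices: FS = Σ[c'·Δl_i + (W_i cosα_i − u_i·Δl_i)·tanφ'] / Σ W_i sinα_i, with Δl_i = b_i / cosα_i.
Slice 1: Δl = 1.3/cos(-13.8°) = 1.339 m; N'_1 = 13·cos(-13.8°) − 4·1.339 = 7.3; c'Δl = 18.87; W sinα = -3.1
Slice 2: Δl = 2.4/cos2.4° = 2.402 m; N'_2 = 76·cos2.4° − 3·2.402 = 68.7; c'Δl = 33.87; W sinα = 3.2
Slice 3: Δl = 1.4/cos19.3° = 1.483 m; N'_3 = 60·cos19.3° − 23·1.483 = 22.5; c'Δl = 20.92; W sinα = 19.8
Slice 4: Δl = 2.7/cos39.8° = 3.514 m; N'_4 = 84·cos39.8° − 8·3.514 = 36.4; c'Δl = 49.55; W sinα = 53.8
Σc'Δl = 123.2 kN/m; ΣN' = 134.9 kN/m; ΣW sinα = 73.7 kN/m
Resisting = 123.2 + 134.9·tan27.9° = 123.2 + 71.4 = 194.7 kN/m
FS = 194.7 / 73.7 = 2.642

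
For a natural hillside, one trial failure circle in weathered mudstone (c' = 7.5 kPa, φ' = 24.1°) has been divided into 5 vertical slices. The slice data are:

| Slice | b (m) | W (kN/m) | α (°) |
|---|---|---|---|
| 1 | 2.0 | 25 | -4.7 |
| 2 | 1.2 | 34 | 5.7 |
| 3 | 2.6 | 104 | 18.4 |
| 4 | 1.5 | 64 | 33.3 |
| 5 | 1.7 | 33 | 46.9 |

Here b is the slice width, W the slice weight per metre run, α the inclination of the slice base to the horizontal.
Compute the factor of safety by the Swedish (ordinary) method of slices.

Ordinary method of slices: FS = Σ[c'·Δl_i + (W_i cosα_i)·tanφ'] / Σ W_i sinα_i, with Δl_i = b_i / cosα_i.
Slice 1: Δl = 2.0/cos(-4.7°) = 2.007 m; N'_1 = 25·cos(-4.7°) = 24.9; c'Δl = 15.05; W sinα = -2.0
Slice 2: Δl = 1.2/cos5.7° = 1.206 m; N'_2 = 34·cos5.7° = 33.8; c'Δl = 9.04; W sinα = 3.4
Slice 3: Δl = 2.6/cos18.4° = 2.740 m; N'_3 = 104·cos18.4° = 98.7; c'Δl = 20.55; W sinα = 32.8
Slice 4: Δl = 1.5/cos33.3° = 1.795 m; N'_4 = 64·cos33.3° = 53.5; c'Δl = 13.46; W sinα = 35.1
Slice 5: Δl = 1.7/cos46.9° = 2.488 m; N'_5 = 33·cos46.9° = 22.5; c'Δl = 18.66; W sinα = 24.1
Σc'Δl = 76.8 kN/m; ΣN' = 233.5 kN/m; ΣW sinα = 93.4 kN/m
Resisting = 76.8 + 233.5·tan24.1° = 76.8 + 104.4 = 181.2 kN/m
FS = 181.2 / 93.4 = 1.940

FS = 1.94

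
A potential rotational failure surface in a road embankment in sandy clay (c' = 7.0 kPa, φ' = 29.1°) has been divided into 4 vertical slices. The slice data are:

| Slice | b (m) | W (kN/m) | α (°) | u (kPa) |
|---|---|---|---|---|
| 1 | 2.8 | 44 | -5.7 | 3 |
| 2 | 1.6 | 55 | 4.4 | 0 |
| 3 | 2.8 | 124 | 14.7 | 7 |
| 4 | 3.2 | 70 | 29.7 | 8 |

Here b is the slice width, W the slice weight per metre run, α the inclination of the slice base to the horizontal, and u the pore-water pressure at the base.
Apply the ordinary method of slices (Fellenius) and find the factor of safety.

FS = 3.03

Ordinary method of slices: FS = Σ[c'·Δl_i + (W_i cosα_i − u_i·Δl_i)·tanφ'] / Σ W_i sinα_i, with Δl_i = b_i / cosα_i.
Slice 1: Δl = 2.8/cos(-5.7°) = 2.814 m; N'_1 = 44·cos(-5.7°) − 3·2.814 = 35.3; c'Δl = 19.70; W sinα = -4.4
Slice 2: Δl = 1.6/cos4.4° = 1.605 m; N'_2 = 55·cos4.4° − 0·1.605 = 54.8; c'Δl = 11.23; W sinα = 4.2
Slice 3: Δl = 2.8/cos14.7° = 2.895 m; N'_3 = 124·cos14.7° − 7·2.895 = 99.7; c'Δl = 20.26; W sinα = 31.5
Slice 4: Δl = 3.2/cos29.7° = 3.684 m; N'_4 = 70·cos29.7° − 8·3.684 = 31.3; c'Δl = 25.79; W sinα = 34.7
Σc'Δl = 77.0 kN/m; ΣN' = 221.2 kN/m; ΣW sinα = 66.0 kN/m
Resisting = 77.0 + 221.2·tan29.1° = 77.0 + 123.1 = 200.1 kN/m
FS = 200.1 / 66.0 = 3.032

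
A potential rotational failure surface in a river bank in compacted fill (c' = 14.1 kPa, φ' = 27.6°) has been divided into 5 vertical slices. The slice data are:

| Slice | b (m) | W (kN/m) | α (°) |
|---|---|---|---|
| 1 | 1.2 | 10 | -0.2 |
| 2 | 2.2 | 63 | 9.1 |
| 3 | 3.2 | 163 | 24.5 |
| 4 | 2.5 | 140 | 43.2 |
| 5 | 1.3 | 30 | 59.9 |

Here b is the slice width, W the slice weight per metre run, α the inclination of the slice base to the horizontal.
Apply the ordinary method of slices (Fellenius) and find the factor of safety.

FS = 1.80

Ordinary method of slices: FS = Σ[c'·Δl_i + (W_i cosα_i)·tanφ'] / Σ W_i sinα_i, with Δl_i = b_i / cosα_i.
Slice 1: Δl = 1.2/cos(-0.2°) = 1.200 m; N'_1 = 10·cos(-0.2°) = 10.0; c'Δl = 16.92; W sinα = -0.0
Slice 2: Δl = 2.2/cos9.1° = 2.228 m; N'_2 = 63·cos9.1° = 62.2; c'Δl = 31.42; W sinα = 10.0
Slice 3: Δl = 3.2/cos24.5° = 3.517 m; N'_3 = 163·cos24.5° = 148.3; c'Δl = 49.58; W sinα = 67.6
Slice 4: Δl = 2.5/cos43.2° = 3.430 m; N'_4 = 140·cos43.2° = 102.1; c'Δl = 48.36; W sinα = 95.8
Slice 5: Δl = 1.3/cos59.9° = 2.592 m; N'_5 = 30·cos59.9° = 15.0; c'Δl = 36.55; W sinα = 26.0
Σc'Δl = 182.8 kN/m; ΣN' = 337.6 kN/m; ΣW sinα = 199.3 kN/m
Resisting = 182.8 + 337.6·tan27.6° = 182.8 + 176.5 = 359.3 kN/m
FS = 359.3 / 199.3 = 1.803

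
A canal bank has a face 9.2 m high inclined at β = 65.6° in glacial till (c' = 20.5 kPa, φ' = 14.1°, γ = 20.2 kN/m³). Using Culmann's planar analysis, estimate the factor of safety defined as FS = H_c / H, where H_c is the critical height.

FS = 1.03

H_c = (4c'/γ) · sinβ cosφ' / [1 − cos(β − φ')]
    = (4·20.5/20.2) · sin65.6°·cos14.1° / [1 − cos51.5°]
    = 4.059 · 0.8832 / 0.3775 = 9.50 m
FS = H_c / H = 9.50 / 9.2 = 1.032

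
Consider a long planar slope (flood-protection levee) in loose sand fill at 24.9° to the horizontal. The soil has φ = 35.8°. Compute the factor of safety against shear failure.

FS = 1.55

For a dry cohesionless infinite slope the factor of safety is FS = tanφ / tanβ.
FS = tan35.8° / tan24.9° = 0.7212 / 0.4642 = 1.554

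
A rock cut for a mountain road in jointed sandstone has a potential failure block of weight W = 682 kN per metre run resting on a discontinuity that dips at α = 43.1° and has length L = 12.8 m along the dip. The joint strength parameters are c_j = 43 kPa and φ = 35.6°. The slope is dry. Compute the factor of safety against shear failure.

Resolving the block weight along and normal to the plane and applying the Mohr–Coulomb strength on the joint:
N' = W cosα = 682·cos43.1° = 498.0 kN/m
Driving force T = W sinα = 682·sin43.1° = 466.0 kN/m
Resisting force R = c_j·L + N'·tanφ = 43·12.8 + 498.0·tan35.6° = 550.4 + 356.5 = 906.9 kN/m
FS = R / T = 906.9 / 466.0 = 1.946

FS = 1.95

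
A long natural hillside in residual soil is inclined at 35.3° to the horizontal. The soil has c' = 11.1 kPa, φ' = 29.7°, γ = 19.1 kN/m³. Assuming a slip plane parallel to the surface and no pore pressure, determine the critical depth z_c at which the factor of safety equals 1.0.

Setting FS = 1.00 in FS = [c' + γz cos²β tanφ'] / [γz sinβ cosβ] and solving for z:
z = c' / [γ cosβ (FS·sinβ − cosβ·tanφ')]
  = 11.1 / [19.1·cos35.3°·(1.00·sin35.3° − cos35.3°·tan29.7°)]
  = 11.1 / [19.1·0.8161·(1.00·0.5779 − 0.8161·0.5704)]
  = 11.1 / 1.7512 = 6.339 m

z_c = 6.34 m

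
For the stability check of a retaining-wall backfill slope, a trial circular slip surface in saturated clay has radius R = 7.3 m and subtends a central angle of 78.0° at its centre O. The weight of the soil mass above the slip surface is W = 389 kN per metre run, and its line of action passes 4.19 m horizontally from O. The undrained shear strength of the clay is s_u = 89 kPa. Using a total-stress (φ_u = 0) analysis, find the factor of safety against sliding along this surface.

FS = 3.96

Taking moments about the centre O, the resisting moment is provided by the undrained shear strength acting along the arc:
Arc length L_a = R·θ = 7.3·(78.0°·π/180) = 7.3·1.3614 = 9.94 m
M_R = s_u·L_a·R = 89·9.94·7.3 = 6456.7 kN·m/m
M_D = W·d = 389·4.19 = 1629.9 kN·m/m
FS = M_R / M_D = 6456.7 / 1629.9 = 3.961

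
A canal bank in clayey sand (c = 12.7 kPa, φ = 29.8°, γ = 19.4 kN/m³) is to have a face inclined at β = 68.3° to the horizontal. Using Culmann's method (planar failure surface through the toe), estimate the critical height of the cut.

Culmann's analysis gives the critical failure plane at α_cr = (β + φ)/2 = (68.3 + 29.8)/2 = 49.0°, and the critical height
H_c = (4c/γ) · sinβ cosφ / [1 − cos(β − φ)]
    = (4·12.7/19.4) · sin68.3°·cos29.8° / [1 − cos(38.5°)]
    = 2.619 · 0.9291·0.8678 / [1 − 0.7826]
    = 2.619 · 0.8063 / 0.2174
    = 9.71 m

H_c = 9.71 m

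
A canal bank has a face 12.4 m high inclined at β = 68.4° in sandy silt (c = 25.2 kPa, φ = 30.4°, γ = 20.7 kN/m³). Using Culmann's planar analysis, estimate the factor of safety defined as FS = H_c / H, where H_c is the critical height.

H_c = (4c/γ) · sinβ cosφ / [1 − cos(β − φ)]
    = (4·25.2/20.7) · sin68.4°·cos30.4° / [1 − cos38.0°]
    = 4.870 · 0.8019 / 0.2120 = 18.42 m
FS = H_c / H = 18.42 / 12.4 = 1.486

FS = 1.49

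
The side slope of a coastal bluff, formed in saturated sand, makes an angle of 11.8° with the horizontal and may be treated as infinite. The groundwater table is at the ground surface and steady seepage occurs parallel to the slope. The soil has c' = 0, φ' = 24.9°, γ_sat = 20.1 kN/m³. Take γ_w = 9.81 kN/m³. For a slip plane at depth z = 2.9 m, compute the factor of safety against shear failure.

FS = 1.14

With seepage parallel to the slope and the water table at the surface, the effective normal stress on the slip plane uses the buoyant unit weight γ' = γ_sat − γ_w while the driving shear stress uses γ_sat:
FS = [c' + γ' z cos²β tanφ'] / [γ_sat z sinβ cosβ]
(For c' = 0 this reduces to FS = (γ'/γ_sat)·tanφ'/tanβ.)
γ' = 20.1 − 9.81 = 10.29 kN/m³
Numerator = 0.0 + 10.29·2.9·cos²11.8°·tan24.9° = 0.0 + 10.29·2.9·0.9582·0.4642 = 13.272 kPa
Denominator = 20.1·2.9·sin11.8°·cos11.8° = 20.1·2.9·0.2045·0.9789 = 11.668 kPa
FS = 13.272 / 11.668 = 1.137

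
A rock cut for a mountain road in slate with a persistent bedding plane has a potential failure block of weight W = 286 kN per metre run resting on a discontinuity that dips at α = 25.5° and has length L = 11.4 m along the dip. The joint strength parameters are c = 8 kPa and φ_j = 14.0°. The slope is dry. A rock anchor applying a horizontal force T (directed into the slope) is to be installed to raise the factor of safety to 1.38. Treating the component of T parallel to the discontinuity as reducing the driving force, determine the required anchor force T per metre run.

Resolving forces along and normal to the sliding plane, with the horizontal anchor force T adding T·sinα to the effective normal force and T·cosα acting up the plane against the driving force:
FS = [cL + (W cosα + T sinα) tanφ_j] / [W sinα − T cosα]
Without the anchor: N' = 258.1 kN/m, driving T_d = 123.1 kN/m, resisting R = 8·11.4 + 258.1·tan14.0° = 155.6 kN/m, FS = 1.26.
Setting FS = 1.38 and solving for T:
1.38·(123.1 − T cos25.5°) = 155.6 + T sin25.5°·tan14.0°
T·(sin25.5°·tan14.0° + 1.38·cos25.5°) = 1.38·123.1 − 155.6
T·(0.4305·0.2493 + 1.38·0.9026) = 169.9 − 155.6 = 14.4
T·1.3529 = 14.4
T = 10.6 kN/m

T = 11 kN/m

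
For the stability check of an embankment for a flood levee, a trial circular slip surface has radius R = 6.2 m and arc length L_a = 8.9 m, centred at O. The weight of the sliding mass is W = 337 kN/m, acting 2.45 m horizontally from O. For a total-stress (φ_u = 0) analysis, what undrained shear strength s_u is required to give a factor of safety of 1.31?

FS = s_u·L_a·R / (W·d), so s_u = FS·W·d / (L_a·R).
s_u = 1.31·337·2.45 / (8.90·6.2) = 1081.6 / 55.18 = 19.60 kPa

s_u = 19.6 kPa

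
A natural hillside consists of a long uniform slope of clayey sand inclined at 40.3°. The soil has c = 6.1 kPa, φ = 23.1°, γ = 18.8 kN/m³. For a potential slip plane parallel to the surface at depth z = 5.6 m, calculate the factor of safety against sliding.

FS = 0.62

For an infinite slope with a slip plane parallel to the surface (no pore pressure): FS = [c + γz cos²β tanφ] / [γz sinβ cosβ].
γz = 18.8·5.6 = 105.28 kN/m²
Numerator = 6.1 + 105.28·cos²40.3°·tan23.1° = 6.1 + 105.28·0.5817·0.4265 = 32.220 kPa
Denominator = 105.28·sin40.3°·cos40.3° = 105.28·0.6468·0.7627 = 51.933 kPa
FS = 32.220 / 51.933 = 0.620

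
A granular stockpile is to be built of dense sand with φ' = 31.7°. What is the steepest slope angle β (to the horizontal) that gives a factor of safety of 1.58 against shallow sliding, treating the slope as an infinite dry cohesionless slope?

β = 21.4°

For an infinite dry cohesionless slope FS = tanφ'/tanβ, so tanβ = tanφ' / FS.
tanβ = tan31.7° / 1.58 = 0.6176 / 1.58 = 0.3909
β = arctan(0.3909) = 21.35°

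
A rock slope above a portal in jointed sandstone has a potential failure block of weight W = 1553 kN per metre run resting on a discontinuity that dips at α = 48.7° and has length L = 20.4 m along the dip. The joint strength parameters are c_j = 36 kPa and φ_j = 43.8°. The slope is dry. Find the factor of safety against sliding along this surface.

FS = 1.47

Resolving the block weight along and normal to the plane and applying the Mohr–Coulomb strength on the joint:
N' = W cosα = 1553·cos48.7° = 1025.0 kN/m
Driving force T = W sinα = 1553·sin48.7° = 1166.7 kN/m
Resisting force R = c_j·L + N'·tanφ_j = 36·20.4 + 1025.0·tan43.8° = 734.4 + 982.9 = 1717.3 kN/m
FS = R / T = 1717.3 / 1166.7 = 1.472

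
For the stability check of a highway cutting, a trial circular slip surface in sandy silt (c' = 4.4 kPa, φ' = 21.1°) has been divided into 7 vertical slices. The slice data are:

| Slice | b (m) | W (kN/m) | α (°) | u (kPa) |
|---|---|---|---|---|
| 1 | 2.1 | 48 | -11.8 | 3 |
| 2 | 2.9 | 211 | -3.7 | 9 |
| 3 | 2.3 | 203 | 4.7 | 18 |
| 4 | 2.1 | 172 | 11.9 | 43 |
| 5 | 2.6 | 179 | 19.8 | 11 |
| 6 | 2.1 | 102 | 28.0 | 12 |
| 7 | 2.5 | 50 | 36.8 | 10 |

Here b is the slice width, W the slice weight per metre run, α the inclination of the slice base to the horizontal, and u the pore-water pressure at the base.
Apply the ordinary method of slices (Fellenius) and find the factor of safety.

FS = 2.01

Ordinary method of slices: FS = Σ[c'·Δl_i + (W_i cosα_i − u_i·Δl_i)·tanφ'] / Σ W_i sinα_i, with Δl_i = b_i / cosα_i.
Slice 1: Δl = 2.1/cos(-11.8°) = 2.145 m; N'_1 = 48·cos(-11.8°) − 3·2.145 = 40.5; c'Δl = 9.44; W sinα = -9.8
Slice 2: Δl = 2.9/cos(-3.7°) = 2.906 m; N'_2 = 211·cos(-3.7°) − 9·2.906 = 184.4; c'Δl = 12.79; W sinα = -13.6
Slice 3: Δl = 2.3/cos4.7° = 2.308 m; N'_3 = 203·cos4.7° − 18·2.308 = 160.8; c'Δl = 10.15; W sinα = 16.6
Slice 4: Δl = 2.1/cos11.9° = 2.146 m; N'_4 = 172·cos11.9° − 43·2.146 = 76.0; c'Δl = 9.44; W sinα = 35.5
Slice 5: Δl = 2.6/cos19.8° = 2.763 m; N'_5 = 179·cos19.8° − 11·2.763 = 138.0; c'Δl = 12.16; W sinα = 60.6
Slice 6: Δl = 2.1/cos28.0° = 2.378 m; N'_6 = 102·cos28.0° − 12·2.378 = 61.5; c'Δl = 10.46; W sinα = 47.9
Slice 7: Δl = 2.5/cos36.8° = 3.122 m; N'_7 = 50·cos36.8° − 10·3.122 = 8.8; c'Δl = 13.74; W sinα = 30.0
Σc'Δl = 78.2 kN/m; ΣN' = 670.1 kN/m; ΣW sinα = 167.1 kN/m
Resisting = 78.2 + 670.1·tan21.1° = 78.2 + 258.6 = 336.8 kN/m
FS = 336.8 / 167.1 = 2.015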